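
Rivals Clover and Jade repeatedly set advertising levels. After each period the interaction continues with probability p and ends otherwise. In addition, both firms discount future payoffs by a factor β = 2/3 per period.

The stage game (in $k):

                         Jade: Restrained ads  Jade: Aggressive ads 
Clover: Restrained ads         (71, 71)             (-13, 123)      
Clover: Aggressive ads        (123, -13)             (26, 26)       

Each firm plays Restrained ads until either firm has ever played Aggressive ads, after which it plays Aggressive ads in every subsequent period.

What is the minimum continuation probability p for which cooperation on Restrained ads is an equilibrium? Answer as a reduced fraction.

With continuation probability p and discount β, the effective per-period discount factor is βp.
Grim-trigger IC: βp ≥ (123−71)/(123−26) = 52/97.
So p ≥ (52/97)/(2/3) = 78/97.

78/97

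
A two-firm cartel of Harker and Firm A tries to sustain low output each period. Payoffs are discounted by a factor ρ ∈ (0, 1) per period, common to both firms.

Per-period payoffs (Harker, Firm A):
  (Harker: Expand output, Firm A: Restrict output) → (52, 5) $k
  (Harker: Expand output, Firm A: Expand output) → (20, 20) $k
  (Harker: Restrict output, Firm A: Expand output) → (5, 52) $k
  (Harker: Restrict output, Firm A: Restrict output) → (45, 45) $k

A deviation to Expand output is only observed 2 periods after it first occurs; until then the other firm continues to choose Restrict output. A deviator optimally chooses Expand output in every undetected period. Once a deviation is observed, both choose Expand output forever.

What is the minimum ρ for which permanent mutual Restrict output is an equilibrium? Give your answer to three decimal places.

0.468

The best deviation is to choose Expand output for all 2 undetected periods, earning 52 each, then 20 forever once detected.
Deviation value: 52(1−ρ^2)/(1−ρ) + 20ρ^2/(1−ρ); cooperation value: 45/(1−ρ).
IC: 45 ≥ 52(1−ρ^2) + 20ρ^2 = 52 − 32ρ^2.
So ρ^2 ≥ 7/32, giving ρ ≥ (7/32)^(1/2) ≈ 0.468.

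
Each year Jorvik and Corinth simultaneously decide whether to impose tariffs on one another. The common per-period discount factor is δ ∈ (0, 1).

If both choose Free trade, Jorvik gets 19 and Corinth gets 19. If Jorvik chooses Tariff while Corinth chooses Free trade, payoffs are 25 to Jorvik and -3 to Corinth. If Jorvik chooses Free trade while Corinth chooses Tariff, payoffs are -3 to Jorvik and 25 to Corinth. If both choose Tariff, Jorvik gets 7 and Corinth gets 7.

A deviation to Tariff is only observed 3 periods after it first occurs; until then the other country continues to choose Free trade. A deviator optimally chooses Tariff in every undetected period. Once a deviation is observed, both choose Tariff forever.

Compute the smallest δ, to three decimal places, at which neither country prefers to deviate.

0.693

The best deviation is to choose Tariff for all 3 undetected periods, earning 25 each, then 7 forever once detected.
Deviation value: 25(1−δ^3)/(1−δ) + 7δ^3/(1−δ); cooperation value: 19/(1−δ).
IC: 19 ≥ 25(1−δ^3) + 7δ^3 = 25 − 18δ^3.
So δ^3 ≥ 6/18 = 1/3, giving δ ≥ (1/3)^(1/3) ≈ 0.693.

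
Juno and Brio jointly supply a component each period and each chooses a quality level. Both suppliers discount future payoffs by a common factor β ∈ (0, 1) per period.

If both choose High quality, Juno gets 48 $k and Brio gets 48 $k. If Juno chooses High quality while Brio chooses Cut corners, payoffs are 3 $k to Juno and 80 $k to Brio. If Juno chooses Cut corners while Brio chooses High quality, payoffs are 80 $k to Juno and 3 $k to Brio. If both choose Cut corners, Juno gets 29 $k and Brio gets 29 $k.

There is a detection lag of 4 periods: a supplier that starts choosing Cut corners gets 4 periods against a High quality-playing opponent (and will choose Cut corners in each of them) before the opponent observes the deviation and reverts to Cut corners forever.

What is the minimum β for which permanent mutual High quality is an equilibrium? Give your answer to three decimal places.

0.890

The best deviation is to choose Cut corners for all 4 undetected periods, earning 80 each, then 29 forever once detected.
Deviation value: 80(1−β^4)/(1−β) + 29β^4/(1−β); cooperation value: 48/(1−β).
IC: 48 ≥ 80(1−β^4) + 29β^4 = 80 − 51β^4.
So β^4 ≥ 32/51, giving β ≥ (32/51)^(1/4) ≈ 0.890.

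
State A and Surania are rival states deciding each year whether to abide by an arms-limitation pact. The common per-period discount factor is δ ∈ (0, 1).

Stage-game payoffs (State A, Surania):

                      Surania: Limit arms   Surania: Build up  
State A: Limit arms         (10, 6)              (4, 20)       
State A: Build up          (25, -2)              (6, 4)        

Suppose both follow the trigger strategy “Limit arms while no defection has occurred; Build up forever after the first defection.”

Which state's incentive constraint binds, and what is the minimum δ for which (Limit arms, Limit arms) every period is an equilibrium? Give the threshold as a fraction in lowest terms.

State A: cooperation gives 10 each period; deviation gives 25 once then 6 forever.
  10/(1−δ) ≥ 25 + 6δ/(1−δ) ⇒ δ ≥ 15/19.
Surania: cooperation gives 6 each period; deviation gives 20 once then 4 forever.
  δ ≥ 14/16 = 7/8.
Both must hold, so the binding constraint is Surania's: δ ≥ 7/8.

Surania; δ ≥ 7/8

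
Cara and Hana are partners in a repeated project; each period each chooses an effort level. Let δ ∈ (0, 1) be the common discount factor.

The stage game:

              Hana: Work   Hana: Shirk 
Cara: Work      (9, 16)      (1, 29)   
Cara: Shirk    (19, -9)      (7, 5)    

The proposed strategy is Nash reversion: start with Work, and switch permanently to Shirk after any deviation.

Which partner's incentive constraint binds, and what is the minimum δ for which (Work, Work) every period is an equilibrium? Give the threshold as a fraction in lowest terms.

Cara; δ ≥ 5/6

Cara's threshold: (19−9)/(19−7) = 5/6.
Hana's threshold: (29−16)/(29−5) = 13/24.
5/6 > 13/24, so Cara binds and δ* = 5/6.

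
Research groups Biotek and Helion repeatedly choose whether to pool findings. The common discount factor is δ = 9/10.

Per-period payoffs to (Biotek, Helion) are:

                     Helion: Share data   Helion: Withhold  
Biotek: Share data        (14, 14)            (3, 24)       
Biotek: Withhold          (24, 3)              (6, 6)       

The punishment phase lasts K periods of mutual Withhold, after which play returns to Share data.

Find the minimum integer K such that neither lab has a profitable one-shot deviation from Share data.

2

IC: δ(1−δ^K)/(1−δ) ≥ (24−14)/(14−6) = 5/4.
With δ = 9/10: need 1 − δ^K ≥ 5/4·(1−9/10)/(9/10), i.e. δ^K ≤ 0.8611.
Since (9/10)^1 = 0.9000 and (9/10)^2 = 0.8100, the smallest such K is 2.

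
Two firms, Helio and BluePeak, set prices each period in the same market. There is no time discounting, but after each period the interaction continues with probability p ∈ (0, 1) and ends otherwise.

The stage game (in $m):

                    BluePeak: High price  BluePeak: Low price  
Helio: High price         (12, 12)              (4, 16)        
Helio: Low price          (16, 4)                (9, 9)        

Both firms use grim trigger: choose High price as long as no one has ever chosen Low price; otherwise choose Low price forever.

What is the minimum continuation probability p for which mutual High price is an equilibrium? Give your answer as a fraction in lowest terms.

Expected cooperation value is 12 + p·12 + p²·12 + … = 12/(1−p); deviation gives 16 + p·9/(1−p).
12 ≥ 16(1−p) + 9p ⇒ 7p ≥ 4 ⇒ p ≥ 4/7.

4/7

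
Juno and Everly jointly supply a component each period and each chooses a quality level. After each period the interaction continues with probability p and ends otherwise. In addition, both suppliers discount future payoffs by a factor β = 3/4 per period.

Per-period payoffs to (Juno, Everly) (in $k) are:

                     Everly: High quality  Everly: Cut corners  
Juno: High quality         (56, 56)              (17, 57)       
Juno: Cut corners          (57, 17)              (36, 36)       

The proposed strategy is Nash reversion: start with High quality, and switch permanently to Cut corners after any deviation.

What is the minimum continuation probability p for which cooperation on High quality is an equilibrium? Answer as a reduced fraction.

With continuation probability p and discount β, the effective per-period discount factor is βp.
Grim-trigger IC: βp ≥ (57−56)/(57−36) = 1/21.
So p ≥ (1/21)/(3/4) = 4/63.

4/63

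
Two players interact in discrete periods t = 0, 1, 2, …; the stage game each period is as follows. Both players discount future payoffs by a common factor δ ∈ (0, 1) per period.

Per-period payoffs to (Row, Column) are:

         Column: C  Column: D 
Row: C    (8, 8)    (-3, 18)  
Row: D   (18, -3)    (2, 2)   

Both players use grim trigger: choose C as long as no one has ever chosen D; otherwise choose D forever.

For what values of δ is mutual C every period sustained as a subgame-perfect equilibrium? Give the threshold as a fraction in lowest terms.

Under grim trigger the critical discount factor is (T−C)/(T−P) with T = 18, C = 8, P = 2.
δ* = (18−8)/(18−2) = 10/16 = 5/8.

5/8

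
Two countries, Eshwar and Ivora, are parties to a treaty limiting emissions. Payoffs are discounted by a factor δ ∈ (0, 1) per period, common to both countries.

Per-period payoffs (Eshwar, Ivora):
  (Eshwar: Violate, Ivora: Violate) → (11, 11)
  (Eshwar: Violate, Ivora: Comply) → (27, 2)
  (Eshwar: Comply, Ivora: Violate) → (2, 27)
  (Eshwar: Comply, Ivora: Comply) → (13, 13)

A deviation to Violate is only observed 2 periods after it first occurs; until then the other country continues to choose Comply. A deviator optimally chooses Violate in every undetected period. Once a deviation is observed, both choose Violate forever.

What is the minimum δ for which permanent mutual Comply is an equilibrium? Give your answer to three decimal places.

A deviator earns 27 for 2 periods, then 11 forever; cooperating earns 13 forever. Multiplying the IC by (1−δ):
13 ≥ 27(1−δ^2) + 11δ^2, so 16·δ^2 ≥ 14 and δ^2 ≥ 7/8.
δ ≥ (7/8)^(1/2) ≈ 0.935.

0.935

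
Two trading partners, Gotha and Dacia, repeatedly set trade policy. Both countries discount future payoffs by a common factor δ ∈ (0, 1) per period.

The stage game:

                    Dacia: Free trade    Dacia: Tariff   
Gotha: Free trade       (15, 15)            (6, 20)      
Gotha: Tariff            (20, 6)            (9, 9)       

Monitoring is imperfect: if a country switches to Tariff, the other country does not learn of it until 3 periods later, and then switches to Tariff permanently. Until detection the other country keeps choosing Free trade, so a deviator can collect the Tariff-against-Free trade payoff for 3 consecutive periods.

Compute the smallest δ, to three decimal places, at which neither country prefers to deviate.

A deviator earns 20 for 3 periods, then 9 forever; cooperating earns 15 forever. Multiplying the IC by (1−δ):
15 ≥ 20(1−δ^3) + 9δ^3, so 11·δ^3 ≥ 5 and δ^3 ≥ 5/11.
δ ≥ (5/11)^(1/3) ≈ 0.769.

0.769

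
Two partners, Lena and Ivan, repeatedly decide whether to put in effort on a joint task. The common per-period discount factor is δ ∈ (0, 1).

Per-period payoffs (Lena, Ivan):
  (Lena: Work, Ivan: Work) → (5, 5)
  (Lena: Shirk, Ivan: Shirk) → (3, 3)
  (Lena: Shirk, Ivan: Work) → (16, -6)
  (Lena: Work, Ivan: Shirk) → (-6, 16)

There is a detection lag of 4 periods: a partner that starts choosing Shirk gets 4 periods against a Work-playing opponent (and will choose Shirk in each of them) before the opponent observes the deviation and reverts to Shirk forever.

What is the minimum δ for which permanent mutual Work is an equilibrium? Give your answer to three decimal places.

0.959

The best deviation is to choose Shirk for all 4 undetected periods, earning 16 each, then 3 forever once detected.
Deviation value: 16(1−δ^4)/(1−δ) + 3δ^4/(1−δ); cooperation value: 5/(1−δ).
IC: 5 ≥ 16(1−δ^4) + 3δ^4 = 16 − 13δ^4.
So δ^4 ≥ 11/13, giving δ ≥ (11/13)^(1/4) ≈ 0.959.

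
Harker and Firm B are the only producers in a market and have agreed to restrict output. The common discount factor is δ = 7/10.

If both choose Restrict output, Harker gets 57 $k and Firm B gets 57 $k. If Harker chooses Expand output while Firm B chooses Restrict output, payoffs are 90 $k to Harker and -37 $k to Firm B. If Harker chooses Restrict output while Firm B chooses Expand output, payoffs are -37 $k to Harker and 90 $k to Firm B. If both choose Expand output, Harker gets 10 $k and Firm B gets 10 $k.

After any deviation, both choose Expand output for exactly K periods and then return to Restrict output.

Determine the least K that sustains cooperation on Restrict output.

2

Need Σ_{k=1}^{K} δ^k ≥ (90−57)/(57−10) = 0.7021 at δ = 7/10.
At K = 1 the sum is 0.7000 < 0.7021; at K = 2 it is 1.1900 ≥ 0.7021.
So the minimum punishment length is K = 2.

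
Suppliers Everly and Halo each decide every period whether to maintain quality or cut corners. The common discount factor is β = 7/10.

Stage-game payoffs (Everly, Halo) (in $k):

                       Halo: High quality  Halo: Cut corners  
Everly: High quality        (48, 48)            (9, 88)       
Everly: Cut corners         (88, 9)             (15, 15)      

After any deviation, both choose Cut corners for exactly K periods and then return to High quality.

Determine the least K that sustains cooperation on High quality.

No profitable deviation requires (48−15)(β+…+β^K) ≥ 88−48, i.e. β+…+β^K ≥ 40/33 ≈ 1.2121.
With β = 7/10, the partial sums are K=1: 0.7000, K=2: 1.1900, K=3: 1.5330.
K = 3 is the first length at which the sum reaches 1.2121.

3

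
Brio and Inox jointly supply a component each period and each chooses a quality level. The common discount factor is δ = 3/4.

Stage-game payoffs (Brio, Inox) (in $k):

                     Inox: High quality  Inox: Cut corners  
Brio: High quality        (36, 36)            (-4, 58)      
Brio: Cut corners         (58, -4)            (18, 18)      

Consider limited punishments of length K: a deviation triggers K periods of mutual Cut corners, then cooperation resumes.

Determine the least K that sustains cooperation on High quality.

2

Need Σ_{k=1}^{K} δ^k ≥ (58−36)/(36−18) = 1.2222 at δ = 3/4.
At K = 1 the sum is 0.7500 < 1.2222; at K = 2 it is 1.3125 ≥ 1.2222.
So the minimum punishment length is K = 2.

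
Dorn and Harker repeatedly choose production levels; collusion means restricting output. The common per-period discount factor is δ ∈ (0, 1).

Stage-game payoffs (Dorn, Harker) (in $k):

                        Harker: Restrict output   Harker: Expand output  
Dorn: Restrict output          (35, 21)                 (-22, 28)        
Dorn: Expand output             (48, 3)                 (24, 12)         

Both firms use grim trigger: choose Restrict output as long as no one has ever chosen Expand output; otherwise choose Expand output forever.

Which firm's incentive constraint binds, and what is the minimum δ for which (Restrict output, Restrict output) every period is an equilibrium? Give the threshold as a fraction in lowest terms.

Dorn; δ ≥ 13/24

For Dorn: deviation gain 48−35 = 13, per-period punishment loss 35−24 = 11. IC gives δ ≥ 13/24.
For Harker: gain 7, loss 9 per period, so δ ≥ 7/16.
The tighter constraint is Dorn's, so cooperation needs δ ≥ 13/24.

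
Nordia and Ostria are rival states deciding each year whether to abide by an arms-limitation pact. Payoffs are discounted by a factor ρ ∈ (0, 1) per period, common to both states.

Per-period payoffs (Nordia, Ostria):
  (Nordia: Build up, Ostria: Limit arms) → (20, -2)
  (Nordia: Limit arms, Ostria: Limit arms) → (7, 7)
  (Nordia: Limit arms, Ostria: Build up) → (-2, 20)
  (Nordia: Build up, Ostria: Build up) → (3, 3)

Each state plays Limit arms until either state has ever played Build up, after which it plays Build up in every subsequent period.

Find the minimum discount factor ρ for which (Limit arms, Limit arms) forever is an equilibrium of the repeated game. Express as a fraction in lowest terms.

13/17

7/(1−ρ) ≥ 20 + 3ρ/(1−ρ)
7 ≥ 20 − 17ρ
ρ ≥ 13/17.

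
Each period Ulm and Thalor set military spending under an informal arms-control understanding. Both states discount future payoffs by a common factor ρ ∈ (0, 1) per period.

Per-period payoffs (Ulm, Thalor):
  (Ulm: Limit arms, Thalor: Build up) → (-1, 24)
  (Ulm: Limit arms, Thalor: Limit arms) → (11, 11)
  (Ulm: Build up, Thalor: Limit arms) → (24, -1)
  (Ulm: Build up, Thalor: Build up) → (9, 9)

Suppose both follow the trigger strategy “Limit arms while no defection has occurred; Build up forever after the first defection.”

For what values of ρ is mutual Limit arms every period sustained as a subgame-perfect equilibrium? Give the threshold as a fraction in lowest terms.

13/15

11/(1−ρ) ≥ 24 + 9ρ/(1−ρ)
11 ≥ 24 − 15ρ
ρ ≥ 13/15.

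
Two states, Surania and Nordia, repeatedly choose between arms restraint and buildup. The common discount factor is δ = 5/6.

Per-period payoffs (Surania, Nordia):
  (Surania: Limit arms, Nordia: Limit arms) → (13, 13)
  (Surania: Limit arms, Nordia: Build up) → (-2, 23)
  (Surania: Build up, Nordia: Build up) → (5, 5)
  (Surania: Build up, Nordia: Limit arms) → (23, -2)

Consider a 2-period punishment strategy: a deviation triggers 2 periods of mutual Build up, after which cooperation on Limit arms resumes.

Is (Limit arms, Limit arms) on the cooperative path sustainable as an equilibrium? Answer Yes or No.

IC: δ+…+δ^2 ≥ (23−13)/(13−5) = 5/4.
At δ = 5/6: partial sum = 1.5278 ≥ 1.2500. Cooperation sustainable.

Yes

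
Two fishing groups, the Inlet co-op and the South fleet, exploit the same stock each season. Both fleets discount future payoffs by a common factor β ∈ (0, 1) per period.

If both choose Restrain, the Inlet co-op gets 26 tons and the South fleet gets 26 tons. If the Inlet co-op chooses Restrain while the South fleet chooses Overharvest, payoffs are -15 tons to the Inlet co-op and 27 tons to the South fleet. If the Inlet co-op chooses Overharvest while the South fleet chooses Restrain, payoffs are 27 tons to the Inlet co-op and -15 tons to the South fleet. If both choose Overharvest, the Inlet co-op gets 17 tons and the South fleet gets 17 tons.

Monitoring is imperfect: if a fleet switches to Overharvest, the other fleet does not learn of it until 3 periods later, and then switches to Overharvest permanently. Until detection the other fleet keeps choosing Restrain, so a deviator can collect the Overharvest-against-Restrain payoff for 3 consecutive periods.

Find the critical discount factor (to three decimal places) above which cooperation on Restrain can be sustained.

Deviating for the 3 undetected periods gains 27−26 = 1 per period over cooperation, then loses 26−17 = 9 per period forever once punishment starts.
Gain: 1(1 + β + … + β^2); loss: 9·β^3/(1−β).
No profitable deviation ⇔ 1(1−β^3) ≤ 9·β^3, i.e. β^3 ≥ 1/(1+9) = 1/10.
Hence β ≥ (1/10)^(1/3) ≈ 0.464.

0.464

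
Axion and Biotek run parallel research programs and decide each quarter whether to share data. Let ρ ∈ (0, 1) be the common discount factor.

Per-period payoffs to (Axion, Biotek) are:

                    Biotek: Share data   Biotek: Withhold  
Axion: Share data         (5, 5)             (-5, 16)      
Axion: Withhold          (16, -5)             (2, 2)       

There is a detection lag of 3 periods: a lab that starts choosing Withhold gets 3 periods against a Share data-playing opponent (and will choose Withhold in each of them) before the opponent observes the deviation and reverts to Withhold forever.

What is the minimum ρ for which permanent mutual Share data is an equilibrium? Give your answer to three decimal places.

0.923

A deviator earns 16 for 3 periods, then 2 forever; cooperating earns 5 forever. Multiplying the IC by (1−ρ):
5 ≥ 16(1−ρ^3) + 2ρ^3, so 14·ρ^3 ≥ 11 and ρ^3 ≥ 11/14.
ρ ≥ (11/14)^(1/3) ≈ 0.923.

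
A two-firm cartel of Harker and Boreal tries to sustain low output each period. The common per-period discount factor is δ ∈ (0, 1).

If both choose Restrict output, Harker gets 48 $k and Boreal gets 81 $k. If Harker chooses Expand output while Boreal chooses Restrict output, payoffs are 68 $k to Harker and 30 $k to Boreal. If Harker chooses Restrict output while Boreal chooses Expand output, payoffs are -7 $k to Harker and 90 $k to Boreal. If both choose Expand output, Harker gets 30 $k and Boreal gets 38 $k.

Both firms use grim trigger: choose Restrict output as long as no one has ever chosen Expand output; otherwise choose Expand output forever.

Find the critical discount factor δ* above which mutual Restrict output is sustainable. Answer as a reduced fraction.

10/19

For Harker: deviation gain 68−48 = 20, per-period punishment loss 48−30 = 18. IC gives δ ≥ 20/38 = 10/19.
For Boreal: gain 9, loss 43 per period, so δ ≥ 9/52.
The tighter constraint is Harker's, so cooperation needs δ ≥ 10/19.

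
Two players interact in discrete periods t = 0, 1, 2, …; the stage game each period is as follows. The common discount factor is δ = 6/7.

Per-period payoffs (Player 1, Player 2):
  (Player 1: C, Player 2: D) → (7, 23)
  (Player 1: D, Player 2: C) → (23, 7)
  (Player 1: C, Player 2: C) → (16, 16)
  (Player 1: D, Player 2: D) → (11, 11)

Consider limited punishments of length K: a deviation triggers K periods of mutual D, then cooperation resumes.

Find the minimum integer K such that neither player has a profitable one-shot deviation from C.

2

No profitable deviation requires (16−11)(δ+…+δ^K) ≥ 23−16, i.e. δ+…+δ^K ≥ 7/5 ≈ 1.4000.
With δ = 6/7, the partial sums are K=1: 0.8571, K=2: 1.5918.
K = 2 is the first length at which the sum reaches 1.4000.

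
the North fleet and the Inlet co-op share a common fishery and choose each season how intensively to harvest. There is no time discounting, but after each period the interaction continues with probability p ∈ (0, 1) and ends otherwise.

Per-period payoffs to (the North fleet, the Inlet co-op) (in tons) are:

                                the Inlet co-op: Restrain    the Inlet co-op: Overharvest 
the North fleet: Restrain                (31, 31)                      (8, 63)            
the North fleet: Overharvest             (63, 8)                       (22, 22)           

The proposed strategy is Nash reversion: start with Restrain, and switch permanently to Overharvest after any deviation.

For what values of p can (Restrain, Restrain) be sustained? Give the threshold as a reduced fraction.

Expected cooperation value is 31 + p·31 + p²·31 + … = 31/(1−p); deviation gives 63 + p·22/(1−p).
31 ≥ 63(1−p) + 22p ⇒ 41p ≥ 32 ⇒ p ≥ 32/41.

32/41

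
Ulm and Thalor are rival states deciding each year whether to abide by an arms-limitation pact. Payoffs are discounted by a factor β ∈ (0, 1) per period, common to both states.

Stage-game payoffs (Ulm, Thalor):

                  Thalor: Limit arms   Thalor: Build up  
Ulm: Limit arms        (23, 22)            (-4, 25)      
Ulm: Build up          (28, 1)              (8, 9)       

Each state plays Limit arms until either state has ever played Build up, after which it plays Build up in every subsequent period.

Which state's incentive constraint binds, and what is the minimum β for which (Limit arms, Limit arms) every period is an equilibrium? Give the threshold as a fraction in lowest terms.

For Ulm: deviation gain 28−23 = 5, per-period punishment loss 23−8 = 15. IC gives β ≥ 5/20 = 1/4.
For Thalor: gain 3, loss 13 per period, so β ≥ 3/16.
The tighter constraint is Ulm's, so cooperation needs β ≥ 1/4.

Ulm; β ≥ 1/4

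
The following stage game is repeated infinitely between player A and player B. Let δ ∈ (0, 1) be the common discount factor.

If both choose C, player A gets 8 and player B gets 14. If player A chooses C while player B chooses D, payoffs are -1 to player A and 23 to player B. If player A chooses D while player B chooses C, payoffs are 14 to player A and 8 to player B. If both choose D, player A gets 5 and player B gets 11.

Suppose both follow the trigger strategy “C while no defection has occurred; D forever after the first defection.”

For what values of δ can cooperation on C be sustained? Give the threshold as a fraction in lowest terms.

3/4

player A: cooperation gives 8 each period; deviation gives 14 once then 5 forever.
  8/(1−δ) ≥ 14 + 5δ/(1−δ) ⇒ δ ≥ 6/9 = 2/3.
player B: cooperation gives 14 each period; deviation gives 23 once then 11 forever.
  δ ≥ 9/12 = 3/4.
Both must hold, so the binding constraint is player B's: δ ≥ 3/4.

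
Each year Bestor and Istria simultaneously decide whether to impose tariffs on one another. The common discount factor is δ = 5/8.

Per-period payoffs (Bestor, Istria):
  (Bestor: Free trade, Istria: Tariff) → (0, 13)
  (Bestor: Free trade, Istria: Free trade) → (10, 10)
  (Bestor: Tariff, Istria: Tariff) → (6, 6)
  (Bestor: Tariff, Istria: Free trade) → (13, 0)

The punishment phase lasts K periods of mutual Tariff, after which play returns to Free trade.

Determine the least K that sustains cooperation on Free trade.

Need Σ_{k=1}^{K} δ^k ≥ (13−10)/(10−6) = 0.7500 at δ = 5/8.
At K = 1 the sum is 0.6250 < 0.7500; at K = 2 it is 1.0156 ≥ 0.7500.
So the minimum punishment length is K = 2.

2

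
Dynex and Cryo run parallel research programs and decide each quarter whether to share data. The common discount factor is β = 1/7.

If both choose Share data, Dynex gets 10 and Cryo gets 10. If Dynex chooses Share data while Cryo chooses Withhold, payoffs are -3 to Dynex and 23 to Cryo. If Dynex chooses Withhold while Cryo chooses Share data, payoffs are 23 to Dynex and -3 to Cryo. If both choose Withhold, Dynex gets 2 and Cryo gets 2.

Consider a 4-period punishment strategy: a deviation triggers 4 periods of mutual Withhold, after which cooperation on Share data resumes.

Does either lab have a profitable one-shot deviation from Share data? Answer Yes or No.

Yes

A one-shot deviation gives 23 now, then 2 for 4 periods, then back to 10.
Gain from deviating: (23−10) today; loss: (10−2) in each of the next 4 periods.
No-deviation condition: (10−2)(β+…+β^4) ≥ 23−10, i.e. β+…+β^4 ≥ 13/8.
At β = 1/7: β+…+β^4 = 0.1666 < 1.6250.
So cooperation is not sustainable.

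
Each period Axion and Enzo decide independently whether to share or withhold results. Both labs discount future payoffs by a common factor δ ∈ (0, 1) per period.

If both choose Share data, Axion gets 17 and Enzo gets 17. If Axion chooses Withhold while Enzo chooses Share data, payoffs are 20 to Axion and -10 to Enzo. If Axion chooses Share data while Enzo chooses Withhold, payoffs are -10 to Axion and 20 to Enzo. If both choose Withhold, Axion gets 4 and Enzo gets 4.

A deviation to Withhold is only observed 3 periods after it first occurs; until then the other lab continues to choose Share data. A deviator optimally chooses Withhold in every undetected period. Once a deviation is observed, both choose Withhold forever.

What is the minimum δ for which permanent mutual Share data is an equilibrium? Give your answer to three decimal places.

0.572

Deviating for the 3 undetected periods gains 20−17 = 3 per period over cooperation, then loses 17−4 = 13 per period forever once punishment starts.
Gain: 3(1 + δ + … + δ^2); loss: 13·δ^3/(1−δ).
No profitable deviation ⇔ 3(1−δ^3) ≤ 13·δ^3, i.e. δ^3 ≥ 3/(3+13) = 3/16.
Hence δ ≥ (3/16)^(1/3) ≈ 0.572.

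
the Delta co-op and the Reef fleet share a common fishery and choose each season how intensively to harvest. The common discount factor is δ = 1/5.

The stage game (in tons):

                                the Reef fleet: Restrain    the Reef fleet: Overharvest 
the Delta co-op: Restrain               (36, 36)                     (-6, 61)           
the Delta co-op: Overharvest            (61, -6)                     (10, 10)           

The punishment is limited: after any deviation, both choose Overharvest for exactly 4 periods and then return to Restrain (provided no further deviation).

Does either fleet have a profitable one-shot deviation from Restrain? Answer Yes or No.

Yes

IC: δ+…+δ^4 ≥ (61−36)/(36−10) = 25/26.
At δ = 1/5: partial sum = 0.2496 < 0.9615. Cooperation not sustainable.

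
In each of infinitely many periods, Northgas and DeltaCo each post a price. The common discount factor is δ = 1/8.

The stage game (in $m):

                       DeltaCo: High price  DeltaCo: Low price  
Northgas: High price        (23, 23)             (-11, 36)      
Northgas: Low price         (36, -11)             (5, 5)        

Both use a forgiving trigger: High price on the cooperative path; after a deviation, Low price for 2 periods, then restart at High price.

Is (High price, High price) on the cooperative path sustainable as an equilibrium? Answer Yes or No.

A one-shot deviation gives 36 now, then 5 for 2 periods, then back to 23.
Gain from deviating: (36−23) today; loss: (23−5) in each of the next 2 periods.
No-deviation condition: (23−5)(δ+…+δ^2) ≥ 36−23, i.e. δ+…+δ^2 ≥ 13/18.
At δ = 1/8: δ+…+δ^2 = 0.1406 < 0.7222.
So cooperation is not sustainable.

No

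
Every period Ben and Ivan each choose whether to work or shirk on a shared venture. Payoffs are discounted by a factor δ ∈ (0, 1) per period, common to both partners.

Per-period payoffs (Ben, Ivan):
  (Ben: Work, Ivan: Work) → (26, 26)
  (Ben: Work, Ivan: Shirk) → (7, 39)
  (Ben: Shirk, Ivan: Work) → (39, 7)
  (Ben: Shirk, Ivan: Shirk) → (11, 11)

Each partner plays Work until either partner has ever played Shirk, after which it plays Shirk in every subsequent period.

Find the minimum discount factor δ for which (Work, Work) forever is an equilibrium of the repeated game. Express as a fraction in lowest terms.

13/28

Under grim trigger the critical discount factor is (T−C)/(T−P) with T = 39, C = 26, P = 11.
δ* = (39−26)/(39−11) = 13/28.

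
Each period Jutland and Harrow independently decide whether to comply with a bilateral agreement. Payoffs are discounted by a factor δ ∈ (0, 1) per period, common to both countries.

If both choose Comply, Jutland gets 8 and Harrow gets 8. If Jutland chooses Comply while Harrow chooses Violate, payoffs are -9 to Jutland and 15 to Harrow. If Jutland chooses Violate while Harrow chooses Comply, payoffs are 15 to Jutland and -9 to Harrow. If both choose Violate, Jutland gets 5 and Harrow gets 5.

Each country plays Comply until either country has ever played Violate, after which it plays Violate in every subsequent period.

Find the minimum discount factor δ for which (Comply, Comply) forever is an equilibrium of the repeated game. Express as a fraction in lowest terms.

7/10

8/(1−δ) ≥ 15 + 5δ/(1−δ)
8 ≥ 15 − 10δ
δ ≥ 7/10.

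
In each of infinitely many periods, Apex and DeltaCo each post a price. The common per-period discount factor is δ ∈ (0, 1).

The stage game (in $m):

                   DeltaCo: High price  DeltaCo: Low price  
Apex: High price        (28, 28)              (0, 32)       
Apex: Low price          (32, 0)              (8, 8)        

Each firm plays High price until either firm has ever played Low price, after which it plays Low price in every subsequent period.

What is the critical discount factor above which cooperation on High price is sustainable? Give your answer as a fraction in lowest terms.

1/6

28/(1−δ) ≥ 32 + 8δ/(1−δ)
28 ≥ 32 − 24δ
δ ≥ 4/24 = 1/6.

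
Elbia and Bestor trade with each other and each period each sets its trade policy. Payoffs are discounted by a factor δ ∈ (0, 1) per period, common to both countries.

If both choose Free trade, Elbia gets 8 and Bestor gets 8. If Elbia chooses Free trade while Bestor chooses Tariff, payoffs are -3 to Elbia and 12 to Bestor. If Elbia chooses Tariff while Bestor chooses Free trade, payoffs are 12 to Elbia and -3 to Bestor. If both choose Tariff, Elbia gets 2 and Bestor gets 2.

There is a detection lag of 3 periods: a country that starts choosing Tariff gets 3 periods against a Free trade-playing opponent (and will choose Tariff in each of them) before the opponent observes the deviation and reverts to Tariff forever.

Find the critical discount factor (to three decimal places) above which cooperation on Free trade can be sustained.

0.737

Deviating for the 3 undetected periods gains 12−8 = 4 per period over cooperation, then loses 8−2 = 6 per period forever once punishment starts.
Gain: 4(1 + δ + … + δ^2); loss: 6·δ^3/(1−δ).
No profitable deviation ⇔ 4(1−δ^3) ≤ 6·δ^3, i.e. δ^3 ≥ 4/(4+6) = 2/5.
Hence δ ≥ (2/5)^(1/3) ≈ 0.737.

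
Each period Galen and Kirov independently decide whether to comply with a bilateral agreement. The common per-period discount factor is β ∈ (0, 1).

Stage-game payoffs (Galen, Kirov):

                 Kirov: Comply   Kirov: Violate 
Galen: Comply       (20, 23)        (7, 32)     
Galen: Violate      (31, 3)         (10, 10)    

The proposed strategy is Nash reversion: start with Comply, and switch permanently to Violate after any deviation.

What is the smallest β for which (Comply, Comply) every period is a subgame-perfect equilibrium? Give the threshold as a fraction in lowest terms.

Galen: cooperation gives 20 each period; deviation gives 31 once then 10 forever.
  20/(1−β) ≥ 31 + 10β/(1−β) ⇒ β ≥ 11/21.
Kirov: cooperation gives 23 each period; deviation gives 32 once then 10 forever.
  β ≥ 9/22.
Both must hold, so the binding constraint is Galen's: β ≥ 11/21.

11/21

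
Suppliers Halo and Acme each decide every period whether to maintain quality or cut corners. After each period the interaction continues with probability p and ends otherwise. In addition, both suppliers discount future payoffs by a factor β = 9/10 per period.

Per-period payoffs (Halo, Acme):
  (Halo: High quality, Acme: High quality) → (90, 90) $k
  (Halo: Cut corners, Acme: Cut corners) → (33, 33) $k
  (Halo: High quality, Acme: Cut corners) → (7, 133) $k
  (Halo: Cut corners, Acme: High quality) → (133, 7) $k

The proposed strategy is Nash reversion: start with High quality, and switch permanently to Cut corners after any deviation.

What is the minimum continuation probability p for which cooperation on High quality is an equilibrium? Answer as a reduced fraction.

With continuation probability p and discount β, the effective per-period discount factor is βp.
Grim-trigger IC: βp ≥ (133−90)/(133−33) = 43/100.
So p ≥ (43/100)/(9/10) = 43/90.

43/90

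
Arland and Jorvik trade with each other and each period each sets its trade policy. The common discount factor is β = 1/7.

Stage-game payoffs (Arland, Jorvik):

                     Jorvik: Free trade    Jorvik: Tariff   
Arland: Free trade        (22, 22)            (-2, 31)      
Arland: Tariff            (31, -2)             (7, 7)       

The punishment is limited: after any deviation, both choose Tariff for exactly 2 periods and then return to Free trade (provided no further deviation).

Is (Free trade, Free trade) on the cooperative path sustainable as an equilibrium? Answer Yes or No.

No

A one-shot deviation gives 31 now, then 7 for 2 periods, then back to 22.
Gain from deviating: (31−22) today; loss: (22−7) in each of the next 2 periods.
No-deviation condition: (22−7)(β+…+β^2) ≥ 31−22, i.e. β+…+β^2 ≥ 3/5.
At β = 1/7: β+…+β^2 = 0.1633 < 0.6000.
So cooperation is not sustainable.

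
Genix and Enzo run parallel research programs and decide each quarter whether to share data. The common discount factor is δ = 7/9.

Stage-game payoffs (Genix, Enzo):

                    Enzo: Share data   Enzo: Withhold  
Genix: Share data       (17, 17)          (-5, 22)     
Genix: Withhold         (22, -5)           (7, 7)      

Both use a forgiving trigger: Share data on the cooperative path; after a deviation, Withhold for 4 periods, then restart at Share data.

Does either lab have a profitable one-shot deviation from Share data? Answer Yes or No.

No

A one-shot deviation gives 22 now, then 7 for 4 periods, then back to 17.
Gain from deviating: (22−17) today; loss: (17−7) in each of the next 4 periods.
No-deviation condition: (17−7)(δ+…+δ^4) ≥ 22−17, i.e. δ+…+δ^4 ≥ 1/2.
At δ = 7/9: δ+…+δ^4 = 2.2192 ≥ 0.5000.
So cooperation is sustainable.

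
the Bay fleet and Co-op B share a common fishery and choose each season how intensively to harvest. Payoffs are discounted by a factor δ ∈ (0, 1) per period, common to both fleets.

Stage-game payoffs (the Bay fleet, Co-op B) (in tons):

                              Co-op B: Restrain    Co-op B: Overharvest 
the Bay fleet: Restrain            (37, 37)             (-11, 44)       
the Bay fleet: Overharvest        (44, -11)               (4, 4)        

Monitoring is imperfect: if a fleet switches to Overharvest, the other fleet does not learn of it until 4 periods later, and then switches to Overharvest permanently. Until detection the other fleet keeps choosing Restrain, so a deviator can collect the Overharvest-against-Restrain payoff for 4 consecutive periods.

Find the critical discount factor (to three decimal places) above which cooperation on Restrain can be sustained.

0.647

A deviator earns 44 for 4 periods, then 4 forever; cooperating earns 37 forever. Multiplying the IC by (1−δ):
37 ≥ 44(1−δ^4) + 4δ^4, so 40·δ^4 ≥ 7 and δ^4 ≥ 7/40.
δ ≥ (7/40)^(1/4) ≈ 0.647.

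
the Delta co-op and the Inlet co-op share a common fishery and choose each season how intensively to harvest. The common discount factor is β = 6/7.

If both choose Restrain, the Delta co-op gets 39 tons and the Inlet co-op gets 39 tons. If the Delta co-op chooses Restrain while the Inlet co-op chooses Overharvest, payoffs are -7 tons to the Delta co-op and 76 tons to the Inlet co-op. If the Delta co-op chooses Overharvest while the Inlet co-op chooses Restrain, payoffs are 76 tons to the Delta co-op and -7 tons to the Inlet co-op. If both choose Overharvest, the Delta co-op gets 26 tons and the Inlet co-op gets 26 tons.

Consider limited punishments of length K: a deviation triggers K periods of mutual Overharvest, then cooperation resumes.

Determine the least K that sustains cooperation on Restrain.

5

IC: β(1−β^K)/(1−β) ≥ (76−39)/(39−26) = 37/13.
With β = 6/7: need 1 − β^K ≥ 37/13·(1−6/7)/(6/7), i.e. β^K ≤ 0.5256.
Since (6/7)^4 = 0.5398 and (6/7)^5 = 0.4627, the smallest such K is 5.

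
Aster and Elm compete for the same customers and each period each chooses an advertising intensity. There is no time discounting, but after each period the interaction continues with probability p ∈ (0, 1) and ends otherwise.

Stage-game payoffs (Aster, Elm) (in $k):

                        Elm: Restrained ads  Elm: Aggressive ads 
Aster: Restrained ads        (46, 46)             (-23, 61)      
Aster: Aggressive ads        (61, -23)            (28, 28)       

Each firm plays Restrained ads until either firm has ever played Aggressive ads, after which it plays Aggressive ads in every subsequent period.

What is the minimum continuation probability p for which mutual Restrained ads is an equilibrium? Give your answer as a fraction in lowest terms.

With no time discounting, the continuation probability p plays the role of the discount factor.
Grim-trigger IC: 46/(1−p) ≥ 61 + 28p/(1−p) ⇒ p ≥ (61−46)/(61−28) = 5/11.

5/11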